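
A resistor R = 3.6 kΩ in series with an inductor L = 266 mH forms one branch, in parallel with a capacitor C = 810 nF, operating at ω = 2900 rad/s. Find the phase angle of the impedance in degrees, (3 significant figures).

X_L = ωL = 771 Ω
X_C = 1/(ωC) = 426 Ω
Branch 1 (R+jX_L): Z₁ = 3600 + j771 Ω, |Z₁| = 3680 Ω
Branch 2 (−jX_C): Z₂ = −j426 Ω
Parallel: Z = Z₁Z₂/(Z₁+Z₂), |Z| = 433 Ω, ∠Z = -83.4°

-83.4°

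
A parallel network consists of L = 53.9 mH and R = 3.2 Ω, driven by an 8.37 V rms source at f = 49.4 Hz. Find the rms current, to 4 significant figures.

2.663 A

ω = 2πf = 310.4 rad/s
X_L = ωL = 16.73 Ω
Parallel: admittances add. Y = 1/R + 1/(jωL)
Y = (0.3125 − j0.05977) S
|Y| = 0.3182 S → |Z| = 1/|Y| = 3.143 Ω, ∠Z = −∠Y = 10.83°
I = V/|Z| = 8.37/3.143 = 2.663 A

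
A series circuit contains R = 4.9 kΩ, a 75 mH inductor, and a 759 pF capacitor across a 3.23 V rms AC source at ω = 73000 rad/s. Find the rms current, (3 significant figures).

239 μA

X_L = ωL = 5480 Ω
X_C = 1/(ωC) = 18000 Ω
Net reactance X = X_L − X_C = -12600 Ω
Z = 4900 − j12600 Ω
|Z| = √(4900² + 12600²) = 13500 Ω
I = V/|Z| = 3.23/13500 = 239 μA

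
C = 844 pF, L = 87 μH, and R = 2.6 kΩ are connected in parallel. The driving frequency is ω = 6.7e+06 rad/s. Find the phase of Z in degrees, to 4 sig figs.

X_L = ωL = 582.9 Ω
X_C = 1/(ωC) = 176.8 Ω
Parallel: admittances add. Y = 1/R + 1/(jωL) + jωC
Y = (0.0003846 + j0.003939) S
|Y| = 0.003958 S → |Z| = 1/|Y| = 252.7 Ω, ∠Z = −∠Y = -84.42°

-84.42°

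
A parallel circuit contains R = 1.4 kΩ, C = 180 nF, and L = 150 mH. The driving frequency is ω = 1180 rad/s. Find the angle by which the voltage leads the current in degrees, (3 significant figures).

X_L = ωL = 177 Ω
X_C = 1/(ωC) = 4710 Ω
Parallel: admittances add. Y = 1/R + 1/(jωL) + jωC
Y = (0.000714 − j0.00544) S
|Y| = 0.00548 S → |Z| = 1/|Y| = 182 Ω, ∠Z = −∠Y = 82.5°

82.5°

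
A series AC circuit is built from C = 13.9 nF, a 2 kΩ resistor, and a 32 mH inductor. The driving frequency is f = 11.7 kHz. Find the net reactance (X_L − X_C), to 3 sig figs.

ω = 2πf = 73510 rad/s
X_L = ωL = 2350 Ω
X_C = 1/(ωC) = 979 Ω
X = 2350 − 979 = 1370 Ω

1370 Ω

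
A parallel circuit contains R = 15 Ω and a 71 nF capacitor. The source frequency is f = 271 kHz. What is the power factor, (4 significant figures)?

ω = 2πf = 1.703e+06 rad/s
X_C = 1/(ωC) = 8.272 Ω
Parallel: admittances add. Y = 1/R + jωC
Y = (0.06667 + j0.1209) S
|Y| = 0.1381 S → |Z| = 1/|Y| = 7.243 Ω, ∠Z = −∠Y = -61.13°
cos φ = cos(-61.13°) = 0.4829

0.4829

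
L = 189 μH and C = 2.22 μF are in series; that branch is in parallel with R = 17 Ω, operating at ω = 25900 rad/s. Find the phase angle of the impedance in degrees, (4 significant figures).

X_L = ωL = 4.895 Ω
X_C = 1/(ωC) = 17.39 Ω
Branch 1: Z₁ = R = 17.00 Ω
Branch 2 (series LC): Z₂ = j(X_L − X_C) = −j12.50 Ω
Parallel: Z = Z₁Z₂/(Z₁+Z₂), |Z| = 10.07 Ω, ∠Z = -53.68°

-53.68°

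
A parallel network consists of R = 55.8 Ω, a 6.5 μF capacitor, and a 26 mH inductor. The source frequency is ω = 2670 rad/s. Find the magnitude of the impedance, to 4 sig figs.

X_L = ωL = 69.42 Ω
X_C = 1/(ωC) = 57.62 Ω
Parallel: admittances add. Y = 1/R + 1/(jωL) + jωC
Y = (0.01792 + j0.002950) S
|Y| = 0.01816 S → |Z| = 1/|Y| = 55.06 Ω, ∠Z = −∠Y = -9.347°

55.06 Ω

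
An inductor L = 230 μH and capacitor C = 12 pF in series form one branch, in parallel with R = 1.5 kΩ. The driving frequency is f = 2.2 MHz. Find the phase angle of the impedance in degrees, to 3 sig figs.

ω = 2πf = 1.382e+07 rad/s
X_L = ωL = 3180 Ω
X_C = 1/(ωC) = 6030 Ω
Branch 1: Z₁ = R = 1500 Ω
Branch 2 (series LC): Z₂ = j(X_L − X_C) = −j2850 Ω
Parallel: Z = Z₁Z₂/(Z₁+Z₂), |Z| = 1330 Ω, ∠Z = -27.8°

-27.8°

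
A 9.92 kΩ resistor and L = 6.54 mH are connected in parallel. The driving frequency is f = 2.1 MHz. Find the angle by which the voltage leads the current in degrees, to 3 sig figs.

ω = 2πf = 1.319e+07 rad/s
X_L = ωL = 86300 Ω
Parallel: admittances add. Y = 1/R + 1/(jωL)
Y = (0.000101 − j1.16e-05) S
|Y| = 0.000101 S → |Z| = 1/|Y| = 9860 Ω, ∠Z = −∠Y = 6.56°

6.56°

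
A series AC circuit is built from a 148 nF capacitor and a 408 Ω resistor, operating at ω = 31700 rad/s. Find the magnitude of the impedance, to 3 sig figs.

X_C = 1/(ωC) = 213 Ω
Z = 408 − j213 Ω
|Z| = √(408² + 213²) = 460 Ω

460 Ω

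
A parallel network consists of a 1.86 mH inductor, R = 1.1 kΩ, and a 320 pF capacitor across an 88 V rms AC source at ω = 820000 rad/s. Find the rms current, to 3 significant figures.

X_L = ωL = 1530 Ω
X_C = 1/(ωC) = 3810 Ω
Parallel: admittances add. Y = 1/R + 1/(jωL) + jωC
Y = (0.000909 − j0.000393) S
|Y| = 0.000991 S → |Z| = 1/|Y| = 1010 Ω, ∠Z = −∠Y = 23.4°
I = V/|Z| = 88/1010 = 87.2 mA

87.2 mA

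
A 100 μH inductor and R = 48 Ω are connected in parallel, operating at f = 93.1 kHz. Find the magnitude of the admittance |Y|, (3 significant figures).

26.9 mS

ω = 2πf = 585000 rad/s
X_L = ωL = 58.5 Ω
Parallel: admittances add. Y = 1/R + 1/(jωL)
Y = (0.0208 − j0.0171) S
|Y| = 0.0269 S → |Z| = 1/|Y| = 37.1 Ω, ∠Z = −∠Y = 39.4°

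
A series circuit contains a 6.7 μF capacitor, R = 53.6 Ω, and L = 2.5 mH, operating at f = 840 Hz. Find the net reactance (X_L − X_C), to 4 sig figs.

-15.08 Ω

ω = 2πf = 5278 rad/s
X_L = ωL = 13.19 Ω
X_C = 1/(ωC) = 28.28 Ω
X = 13.19 − 28.28 = -15.08 Ω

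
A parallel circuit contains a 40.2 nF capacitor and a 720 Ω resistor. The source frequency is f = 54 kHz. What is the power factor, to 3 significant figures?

ω = 2πf = 339300 rad/s
X_C = 1/(ωC) = 73.3 Ω
Parallel: admittances add. Y = 1/R + jωC
Y = (0.00139 + j0.0136) S
|Y| = 0.0137 S → |Z| = 1/|Y| = 72.9 Ω, ∠Z = −∠Y = -84.2°
cos φ = cos(-84.2°) = 0.101

0.101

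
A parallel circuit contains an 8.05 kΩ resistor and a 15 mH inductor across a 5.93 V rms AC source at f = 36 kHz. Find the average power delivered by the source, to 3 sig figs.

ω = 2πf = 226200 rad/s
X_L = ωL = 3390 Ω
Parallel: admittances add. Y = 1/R + 1/(jωL)
Y = (0.000124 − j0.000295) S
|Y| = 0.000320 S → |Z| = 1/|Y| = 3130 Ω, ∠Z = −∠Y = 67.1°
I = V/|Z| = 1.90 mA
P = VI cos φ = 5.93 × 0.00190 × cos(67.1°) = 4.37 mW

4.37 mW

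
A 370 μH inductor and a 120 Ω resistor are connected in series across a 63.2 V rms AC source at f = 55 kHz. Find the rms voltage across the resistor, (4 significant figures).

43.25 V

ω = 2πf = 345600 rad/s
X_L = ωL = 127.9 Ω
Z = 120.0 + j127.9 Ω
|Z| = √(120.0² + 127.9²) = 175.4 Ω
I = V/|Z| = 360.4 mA
V_R = I·|Z_R| = 0.3604 × 120.0 = 43.25 V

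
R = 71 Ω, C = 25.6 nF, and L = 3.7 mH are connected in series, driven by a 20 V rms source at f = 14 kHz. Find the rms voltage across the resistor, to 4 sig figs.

ω = 2πf = 87960 rad/s
X_L = ωL = 325.5 Ω
X_C = 1/(ωC) = 444.1 Ω
Net reactance X = X_L − X_C = -118.6 Ω
Z = 71.00 − j118.6 Ω
|Z| = √(71.00² + 118.6²) = 138.2 Ω
I = V/|Z| = 144.7 mA
V_R = I·|Z_R| = 0.1447 × 71.00 = 10.27 V

10.27 V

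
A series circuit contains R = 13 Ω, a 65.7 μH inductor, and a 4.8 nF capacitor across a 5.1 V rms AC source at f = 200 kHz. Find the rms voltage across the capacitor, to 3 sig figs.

10.0 V

ω = 2πf = 1.257e+06 rad/s
X_L = ωL = 82.6 Ω
X_C = 1/(ωC) = 166 Ω
Net reactance X = X_L − X_C = -83.2 Ω
Z = 13.0 − j83.2 Ω
|Z| = √(13.0² + 83.2²) = 84.2 Ω
I = V/|Z| = 60.5 mA
V_C = I·|Z_C| = 0.0605 × 166 = 10.0 V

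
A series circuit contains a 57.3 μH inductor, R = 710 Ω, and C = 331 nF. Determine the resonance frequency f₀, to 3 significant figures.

36.5 kHz

ω₀ = 1/√(LC) = 1/√(5.73e-05 × 3.31e-07) = 229600 rad/s
f₀ = ω₀/(2π) = 36.5 kHz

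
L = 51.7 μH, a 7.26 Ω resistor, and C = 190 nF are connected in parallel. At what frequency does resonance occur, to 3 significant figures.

ω₀ = 1/√(LC) = 1/√(5.17e-05 × 1.9e-07) = 319100 rad/s
f₀ = ω₀/(2π) = 50.8 kHz

50.8 kHz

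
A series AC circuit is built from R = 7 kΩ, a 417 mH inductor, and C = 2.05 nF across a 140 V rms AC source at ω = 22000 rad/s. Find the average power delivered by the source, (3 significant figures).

X_L = ωL = 9170 Ω
X_C = 1/(ωC) = 22200 Ω
Net reactance X = X_L − X_C = -13000 Ω
Z = 7000 − j13000 Ω
|Z| = √(7000² + 13000²) = 14800 Ω
∠Z = arctan(-13000/7000) = -61.7°
I = V/|Z| = 9.48 mA
P = VI cos φ = 140 × 0.00948 × cos(-61.7°) = 629 mW

629 mW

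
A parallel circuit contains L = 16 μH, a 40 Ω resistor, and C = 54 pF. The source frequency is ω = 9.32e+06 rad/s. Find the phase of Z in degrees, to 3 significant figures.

13.9°

X_L = ωL = 149 Ω
X_C = 1/(ωC) = 1990 Ω
Parallel: admittances add. Y = 1/R + 1/(jωL) + jωC
Y = (0.0250 − j0.00620) S
|Y| = 0.0258 S → |Z| = 1/|Y| = 38.8 Ω, ∠Z = −∠Y = 13.9°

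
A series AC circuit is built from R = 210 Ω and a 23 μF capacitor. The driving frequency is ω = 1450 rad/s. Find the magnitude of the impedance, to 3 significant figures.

212 Ω

X_C = 1/(ωC) = 30.0 Ω
Z = 210 − j30.0 Ω
|Z| = √(210² + 30.0²) = 212 Ω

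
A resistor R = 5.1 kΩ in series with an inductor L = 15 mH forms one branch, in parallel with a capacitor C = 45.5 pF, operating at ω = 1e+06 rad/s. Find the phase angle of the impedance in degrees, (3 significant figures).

X_L = ωL = 15000 Ω
X_C = 1/(ωC) = 22000 Ω
Branch 1 (R+jX_L): Z₁ = 5100 + j15000 Ω, |Z₁| = 15800 Ω
Branch 2 (−jX_C): Z₂ = −j22000 Ω
Parallel: Z = Z₁Z₂/(Z₁+Z₂), |Z| = 40300 Ω, ∠Z = 35.1°

35.1°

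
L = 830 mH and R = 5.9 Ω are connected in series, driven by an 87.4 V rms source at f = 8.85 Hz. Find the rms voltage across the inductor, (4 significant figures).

ω = 2πf = 55.61 rad/s
X_L = ωL = 46.15 Ω
Z = 5.900 + j46.15 Ω
|Z| = √(5.900² + 46.15²) = 46.53 Ω
I = V/|Z| = 1.878 A
V_L = I·|Z_L| = 1.878 × 46.15 = 86.69 V

86.69 V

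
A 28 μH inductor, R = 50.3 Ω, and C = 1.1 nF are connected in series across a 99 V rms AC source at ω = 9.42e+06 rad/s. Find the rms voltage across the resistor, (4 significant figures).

28.51 V

X_L = ωL = 263.8 Ω
X_C = 1/(ωC) = 96.51 Ω
Net reactance X = X_L − X_C = 167.3 Ω
Z = 50.30 + j167.3 Ω
|Z| = √(50.30² + 167.3²) = 174.7 Ω
I = V/|Z| = 566.8 mA
V_R = I·|Z_R| = 0.5668 × 50.30 = 28.51 V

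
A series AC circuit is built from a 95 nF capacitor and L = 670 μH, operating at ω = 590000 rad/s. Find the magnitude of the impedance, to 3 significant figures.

377 Ω

X_L = ωL = 395 Ω
X_C = 1/(ωC) = 17.8 Ω
Net reactance X = X_L − X_C = 377 Ω
Z = j377 Ω
|Z| = √(0² + 377²) = 377 Ω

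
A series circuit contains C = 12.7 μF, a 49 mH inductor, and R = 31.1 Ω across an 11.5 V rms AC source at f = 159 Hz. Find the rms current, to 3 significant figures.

267 mA

ω = 2πf = 999.0 rad/s
X_L = ωL = 49.0 Ω
X_C = 1/(ωC) = 78.8 Ω
Net reactance X = X_L − X_C = -29.9 Ω
Z = 31.1 − j29.9 Ω
|Z| = √(31.1² + 29.9²) = 43.1 Ω
I = V/|Z| = 11.5/43.1 = 267 mA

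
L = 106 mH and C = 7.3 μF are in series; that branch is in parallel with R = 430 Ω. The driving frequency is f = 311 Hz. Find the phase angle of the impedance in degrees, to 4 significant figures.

ω = 2πf = 1954 rad/s
X_L = ωL = 207.1 Ω
X_C = 1/(ωC) = 70.10 Ω
Branch 1: Z₁ = R = 430.0 Ω
Branch 2 (series LC): Z₂ = j(X_L − X_C) = j137.0 Ω
Parallel: Z = Z₁Z₂/(Z₁+Z₂), |Z| = 130.6 Ω, ∠Z = 72.32°

72.32°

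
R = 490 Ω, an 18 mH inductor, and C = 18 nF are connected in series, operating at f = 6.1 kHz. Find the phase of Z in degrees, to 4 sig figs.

ω = 2πf = 38330 rad/s
X_L = ωL = 689.9 Ω
X_C = 1/(ωC) = 1449 Ω
Net reactance X = X_L − X_C = -759.6 Ω
Z = 490.0 − j759.6 Ω
|Z| = √(490.0² + 759.6²) = 903.9 Ω
∠Z = arctan(-759.6/490.0) = -57.18°

-57.18°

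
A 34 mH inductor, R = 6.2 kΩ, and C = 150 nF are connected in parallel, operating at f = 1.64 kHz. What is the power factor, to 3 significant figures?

0.122

ω = 2πf = 10300 rad/s
X_L = ωL = 350 Ω
X_C = 1/(ωC) = 647 Ω
Parallel: admittances add. Y = 1/R + 1/(jωL) + jωC
Y = (0.000161 − j0.00131) S
|Y| = 0.00132 S → |Z| = 1/|Y| = 758 Ω, ∠Z = −∠Y = 83.0°
cos φ = cos(83.0°) = 0.122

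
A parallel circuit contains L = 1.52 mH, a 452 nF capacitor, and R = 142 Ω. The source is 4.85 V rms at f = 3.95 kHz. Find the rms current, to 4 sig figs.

ω = 2πf = 24820 rad/s
X_L = ωL = 37.72 Ω
X_C = 1/(ωC) = 89.14 Ω
Parallel: admittances add. Y = 1/R + 1/(jωL) + jωC
Y = (0.007042 − j0.01529) S
|Y| = 0.01683 S → |Z| = 1/|Y| = 59.40 Ω, ∠Z = −∠Y = 65.27°
I = V/|Z| = 4.85/59.40 = 81.64 mA

81.64 mA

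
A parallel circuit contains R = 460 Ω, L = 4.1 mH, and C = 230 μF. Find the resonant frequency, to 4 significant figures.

ω₀ = 1/√(LC) = 1/√(0.0041 × 0.00023) = 1030 rad/s
f₀ = ω₀/(2π) = 163.9 Hz

163.9 Hz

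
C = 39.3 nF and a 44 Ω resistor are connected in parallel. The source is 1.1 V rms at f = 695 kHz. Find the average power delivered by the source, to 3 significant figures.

ω = 2πf = 4.367e+06 rad/s
X_C = 1/(ωC) = 5.83 Ω
Parallel: admittances add. Y = 1/R + jωC
Y = (0.0227 + j0.172) S
|Y| = 0.173 S → |Z| = 1/|Y| = 5.78 Ω, ∠Z = −∠Y = -82.5°
I = V/|Z| = 190 mA
P = VI cos φ = 1.1 × 0.190 × cos(-82.5°) = 27.5 mW

27.5 mW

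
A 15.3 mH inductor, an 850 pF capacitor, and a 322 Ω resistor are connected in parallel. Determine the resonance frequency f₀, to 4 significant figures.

ω₀ = 1/√(LC) = 1/√(0.0153 × 8.5e-10) = 277300 rad/s
f₀ = ω₀/(2π) = 44.13 kHz

44.13 kHz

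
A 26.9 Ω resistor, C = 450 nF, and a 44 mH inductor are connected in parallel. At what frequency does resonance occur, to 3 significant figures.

ω₀ = 1/√(LC) = 1/√(0.044 × 4.5e-07) = 7107 rad/s
f₀ = ω₀/(2π) = 1.13 kHz

1.13 kHz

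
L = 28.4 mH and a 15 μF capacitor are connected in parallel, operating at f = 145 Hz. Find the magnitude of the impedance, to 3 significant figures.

40.0 Ω

ω = 2πf = 911.1 rad/s
X_L = ωL = 25.9 Ω
X_C = 1/(ωC) = 73.2 Ω
Parallel: admittances add. Y = 1/(jωL) + jωC
Y = (0 − j0.0250) S
|Y| = 0.0250 S → |Z| = 1/|Y| = 40.0 Ω, ∠Z = −∠Y = 90.0°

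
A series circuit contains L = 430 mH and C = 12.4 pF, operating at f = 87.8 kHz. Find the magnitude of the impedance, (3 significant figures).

ω = 2πf = 551700 rad/s
X_L = ωL = 237000 Ω
X_C = 1/(ωC) = 146000 Ω
Net reactance X = X_L − X_C = 91000 Ω
Z = j91000 Ω
|Z| = √(0² + 91000²) = 91000 Ω

91000 Ω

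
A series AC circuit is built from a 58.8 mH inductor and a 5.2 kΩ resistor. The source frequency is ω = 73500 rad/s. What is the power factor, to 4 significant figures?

X_L = ωL = 4322 Ω
Z = 5200 + j4322 Ω
|Z| = √(5200² + 4322²) = 6762 Ω
∠Z = arctan(4322/5200) = 39.73°
cos φ = cos(39.73°) = 0.7691

0.7691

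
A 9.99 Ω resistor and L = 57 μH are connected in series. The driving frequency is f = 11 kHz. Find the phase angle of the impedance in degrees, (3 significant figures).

ω = 2πf = 69120 rad/s
X_L = ωL = 3.94 Ω
Z = 9.99 + j3.94 Ω
|Z| = √(9.99² + 3.94²) = 10.7 Ω
∠Z = arctan(3.94/9.99) = 21.5°

21.5°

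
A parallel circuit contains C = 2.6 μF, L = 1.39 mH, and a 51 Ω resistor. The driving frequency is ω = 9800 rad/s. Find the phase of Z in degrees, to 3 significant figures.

67.8°

X_L = ωL = 13.6 Ω
X_C = 1/(ωC) = 39.2 Ω
Parallel: admittances add. Y = 1/R + 1/(jωL) + jωC
Y = (0.0196 − j0.0479) S
|Y| = 0.0518 S → |Z| = 1/|Y| = 19.3 Ω, ∠Z = −∠Y = 67.8°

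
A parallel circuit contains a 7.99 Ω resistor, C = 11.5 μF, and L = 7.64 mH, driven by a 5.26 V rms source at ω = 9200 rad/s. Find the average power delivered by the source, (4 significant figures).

X_L = ωL = 70.29 Ω
X_C = 1/(ωC) = 9.452 Ω
Parallel: admittances add. Y = 1/R + 1/(jωL) + jωC
Y = (0.1252 + j0.09157) S
|Y| = 0.1551 S → |Z| = 1/|Y| = 6.448 Ω, ∠Z = −∠Y = -36.19°
I = V/|Z| = 815.7 mA
P = VI cos φ = 5.26 × 0.8157 × cos(-36.19°) = 3.463 W

3.463 W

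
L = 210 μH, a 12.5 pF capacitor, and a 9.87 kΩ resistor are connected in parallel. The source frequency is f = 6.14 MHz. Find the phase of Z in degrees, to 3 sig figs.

-74.2°

ω = 2πf = 3.858e+07 rad/s
X_L = ωL = 8100 Ω
X_C = 1/(ωC) = 2070 Ω
Parallel: admittances add. Y = 1/R + 1/(jωL) + jωC
Y = (0.000101 + j0.000359) S
|Y| = 0.000373 S → |Z| = 1/|Y| = 2680 Ω, ∠Z = −∠Y = -74.2°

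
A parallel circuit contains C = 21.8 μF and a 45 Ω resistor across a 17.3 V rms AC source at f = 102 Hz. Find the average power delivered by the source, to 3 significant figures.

6.65 W

ω = 2πf = 640.9 rad/s
X_C = 1/(ωC) = 71.6 Ω
Parallel: admittances add. Y = 1/R + jωC
Y = (0.0222 + j0.0140) S
|Y| = 0.0262 S → |Z| = 1/|Y| = 38.1 Ω, ∠Z = −∠Y = -32.2°
I = V/|Z| = 454 mA
P = VI cos φ = 17.3 × 0.454 × cos(-32.2°) = 6.65 W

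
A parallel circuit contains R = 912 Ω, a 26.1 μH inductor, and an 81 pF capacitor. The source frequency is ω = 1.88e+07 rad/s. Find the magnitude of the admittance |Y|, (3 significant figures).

X_L = ωL = 491 Ω
X_C = 1/(ωC) = 657 Ω
Parallel: admittances add. Y = 1/R + 1/(jωL) + jωC
Y = (0.00110 − j0.000515) S
|Y| = 0.00121 S → |Z| = 1/|Y| = 825 Ω, ∠Z = −∠Y = 25.2°

1.21 mS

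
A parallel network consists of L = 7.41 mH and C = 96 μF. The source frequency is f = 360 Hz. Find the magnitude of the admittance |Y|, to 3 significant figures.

ω = 2πf = 2262 rad/s
X_L = ωL = 16.8 Ω
X_C = 1/(ωC) = 4.61 Ω
Parallel: admittances add. Y = 1/(jωL) + jωC
Y = (0 + j0.157) S
|Y| = 0.157 S → |Z| = 1/|Y| = 6.35 Ω, ∠Z = −∠Y = -90.0°

157 mS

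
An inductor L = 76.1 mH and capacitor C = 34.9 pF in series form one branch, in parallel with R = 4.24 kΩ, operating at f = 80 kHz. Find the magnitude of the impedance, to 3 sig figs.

4140 Ω

ω = 2πf = 502700 rad/s
X_L = ωL = 38300 Ω
X_C = 1/(ωC) = 57000 Ω
Branch 1: Z₁ = R = 4240 Ω
Branch 2 (series LC): Z₂ = j(X_L − X_C) = −j18800 Ω
Parallel: Z = Z₁Z₂/(Z₁+Z₂), |Z| = 4140 Ω, ∠Z = -12.7°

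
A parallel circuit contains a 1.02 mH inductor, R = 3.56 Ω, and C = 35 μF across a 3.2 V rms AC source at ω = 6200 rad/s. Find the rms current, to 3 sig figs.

X_L = ωL = 6.32 Ω
X_C = 1/(ωC) = 4.61 Ω
Parallel: admittances add. Y = 1/R + 1/(jωL) + jωC
Y = (0.281 + j0.0589) S
|Y| = 0.287 S → |Z| = 1/|Y| = 3.48 Ω, ∠Z = −∠Y = -11.8°
I = V/|Z| = 3.2/3.48 = 918 mA

918 mA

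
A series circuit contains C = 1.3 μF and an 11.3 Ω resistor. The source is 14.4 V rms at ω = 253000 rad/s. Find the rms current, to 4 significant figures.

X_C = 1/(ωC) = 3.040 Ω
Z = 11.30 − j3.040 Ω
|Z| = √(11.30² + 3.040²) = 11.70 Ω
I = V/|Z| = 14.4/11.70 = 1.231 A

1.231 A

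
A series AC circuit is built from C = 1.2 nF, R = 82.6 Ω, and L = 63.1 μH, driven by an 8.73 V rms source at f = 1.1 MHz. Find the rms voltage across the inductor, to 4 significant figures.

11.67 V

ω = 2πf = 6.912e+06 rad/s
X_L = ωL = 436.1 Ω
X_C = 1/(ωC) = 120.6 Ω
Net reactance X = X_L − X_C = 315.5 Ω
Z = 82.60 + j315.5 Ω
|Z| = √(82.60² + 315.5²) = 326.2 Ω
I = V/|Z| = 26.76 mA
V_L = I·|Z_L| = 0.02676 × 436.1 = 11.67 V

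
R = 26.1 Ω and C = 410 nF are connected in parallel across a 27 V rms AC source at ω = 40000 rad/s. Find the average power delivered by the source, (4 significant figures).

X_C = 1/(ωC) = 60.98 Ω
Parallel: admittances add. Y = 1/R + jωC
Y = (0.03831 + j0.01640) S
|Y| = 0.04168 S → |Z| = 1/|Y| = 23.99 Ω, ∠Z = −∠Y = -23.17°
I = V/|Z| = 1.125 A
P = VI cos φ = 27 × 1.125 × cos(-23.17°) = 27.93 W

27.93 W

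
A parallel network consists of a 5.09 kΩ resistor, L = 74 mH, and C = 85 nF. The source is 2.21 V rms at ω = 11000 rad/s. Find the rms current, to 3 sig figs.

X_L = ωL = 814 Ω
X_C = 1/(ωC) = 1070 Ω
Parallel: admittances add. Y = 1/R + 1/(jωL) + jωC
Y = (0.000196 − j0.000294) S
|Y| = 0.000353 S → |Z| = 1/|Y| = 2830 Ω, ∠Z = −∠Y = 56.2°
I = V/|Z| = 2.21/2830 = 781 μA

781 μA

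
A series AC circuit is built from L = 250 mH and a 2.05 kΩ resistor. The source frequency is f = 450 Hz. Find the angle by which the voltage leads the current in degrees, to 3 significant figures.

ω = 2πf = 2827 rad/s
X_L = ωL = 707 Ω
Z = 2050 + j707 Ω
|Z| = √(2050² + 707²) = 2170 Ω
∠Z = arctan(707/2050) = 19.0°

19.0°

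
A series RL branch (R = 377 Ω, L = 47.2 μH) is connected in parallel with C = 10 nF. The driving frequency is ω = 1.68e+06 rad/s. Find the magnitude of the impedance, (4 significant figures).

X_L = ωL = 79.30 Ω
X_C = 1/(ωC) = 59.52 Ω
Branch 1 (R+jX_L): Z₁ = 377.0 + j79.30 Ω, |Z₁| = 385.2 Ω
Branch 2 (−jX_C): Z₂ = −j59.52 Ω
Parallel: Z = Z₁Z₂/(Z₁+Z₂), |Z| = 60.74 Ω, ∠Z = -81.12°

60.74 Ω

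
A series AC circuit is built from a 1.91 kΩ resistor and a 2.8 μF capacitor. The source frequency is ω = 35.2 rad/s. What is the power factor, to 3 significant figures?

0.185

X_C = 1/(ωC) = 10100 Ω
Z = 1910 − j10100 Ω
|Z| = √(1910² + 10100²) = 10300 Ω
∠Z = arctan(-10100/1910) = -79.3°
cos φ = cos(-79.3°) = 0.185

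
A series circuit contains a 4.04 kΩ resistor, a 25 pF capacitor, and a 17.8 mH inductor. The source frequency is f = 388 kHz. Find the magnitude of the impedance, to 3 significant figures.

27300 Ω

ω = 2πf = 2.438e+06 rad/s
X_L = ωL = 43400 Ω
X_C = 1/(ωC) = 16400 Ω
Net reactance X = X_L − X_C = 27000 Ω
Z = 4040 + j27000 Ω
|Z| = √(4040² + 27000²) = 27300 Ω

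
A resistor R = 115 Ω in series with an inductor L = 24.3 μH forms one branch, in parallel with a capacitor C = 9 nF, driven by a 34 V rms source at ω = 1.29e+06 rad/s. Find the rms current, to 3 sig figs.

422 mA

X_L = ωL = 31.3 Ω
X_C = 1/(ωC) = 86.1 Ω
Branch 1 (R+jX_L): Z₁ = 115 + j31.3 Ω, |Z₁| = 119 Ω
Branch 2 (−jX_C): Z₂ = −j86.1 Ω
Parallel: Z = Z₁Z₂/(Z₁+Z₂), |Z| = 80.6 Ω, ∠Z = -49.3°
I = V/|Z| = 34/80.6 = 422 mA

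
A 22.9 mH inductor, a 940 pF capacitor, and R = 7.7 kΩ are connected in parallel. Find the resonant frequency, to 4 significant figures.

ω₀ = 1/√(LC) = 1/√(0.0229 × 9.4e-10) = 215500 rad/s
f₀ = ω₀/(2π) = 34.30 kHz

34.30 kHz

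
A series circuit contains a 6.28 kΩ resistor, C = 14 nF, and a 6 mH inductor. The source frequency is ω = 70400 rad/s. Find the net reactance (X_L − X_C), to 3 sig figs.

-592 Ω

X_L = ωL = 422 Ω
X_C = 1/(ωC) = 1010 Ω
X = 422 − 1010 = -592 Ω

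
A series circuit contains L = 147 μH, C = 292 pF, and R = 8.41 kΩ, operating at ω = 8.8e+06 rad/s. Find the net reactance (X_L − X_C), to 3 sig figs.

904 Ω

X_L = ωL = 1290 Ω
X_C = 1/(ωC) = 389 Ω
X = 1290 − 389 = 904 Ω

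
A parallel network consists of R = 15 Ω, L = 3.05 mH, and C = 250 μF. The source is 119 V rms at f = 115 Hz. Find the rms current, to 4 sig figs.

ω = 2πf = 722.6 rad/s
X_L = ωL = 2.204 Ω
X_C = 1/(ωC) = 5.536 Ω
Parallel: admittances add. Y = 1/R + 1/(jωL) + jωC
Y = (0.06667 − j0.2731) S
|Y| = 0.2811 S → |Z| = 1/|Y| = 3.557 Ω, ∠Z = −∠Y = 76.28°
I = V/|Z| = 119/3.557 = 33.45 A

33.45 A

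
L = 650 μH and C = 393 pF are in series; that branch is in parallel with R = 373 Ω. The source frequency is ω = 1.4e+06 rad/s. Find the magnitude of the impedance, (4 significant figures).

X_L = ωL = 910.0 Ω
X_C = 1/(ωC) = 1818 Ω
Branch 1: Z₁ = R = 373.0 Ω
Branch 2 (series LC): Z₂ = j(X_L − X_C) = −j907.5 Ω
Parallel: Z = Z₁Z₂/(Z₁+Z₂), |Z| = 345.0 Ω, ∠Z = -22.34°

345.0 Ω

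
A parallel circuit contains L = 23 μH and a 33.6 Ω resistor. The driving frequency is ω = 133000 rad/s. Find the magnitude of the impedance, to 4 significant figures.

3.046 Ω

X_L = ωL = 3.059 Ω
Parallel: admittances add. Y = 1/R + 1/(jωL)
Y = (0.02976 − j0.3269) S
|Y| = 0.3283 S → |Z| = 1/|Y| = 3.046 Ω, ∠Z = −∠Y = 84.80°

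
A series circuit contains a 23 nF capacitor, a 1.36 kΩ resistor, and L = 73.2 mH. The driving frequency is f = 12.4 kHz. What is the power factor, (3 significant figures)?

ω = 2πf = 77910 rad/s
X_L = ωL = 5700 Ω
X_C = 1/(ωC) = 558 Ω
Net reactance X = X_L − X_C = 5150 Ω
Z = 1360 + j5150 Ω
|Z| = √(1360² + 5150²) = 5320 Ω
∠Z = arctan(5150/1360) = 75.2°
cos φ = cos(75.2°) = 0.256

0.256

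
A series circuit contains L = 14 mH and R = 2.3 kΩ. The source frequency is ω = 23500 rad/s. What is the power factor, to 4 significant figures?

0.9899

X_L = ωL = 329.0 Ω
Z = 2300 + j329.0 Ω
|Z| = √(2300² + 329.0²) = 2323 Ω
∠Z = arctan(329.0/2300) = 8.141°
cos φ = cos(8.141°) = 0.9899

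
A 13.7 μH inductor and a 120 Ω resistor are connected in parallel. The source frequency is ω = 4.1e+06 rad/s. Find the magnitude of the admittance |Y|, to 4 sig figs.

19.66 mS

X_L = ωL = 56.17 Ω
Parallel: admittances add. Y = 1/R + 1/(jωL)
Y = (0.008333 − j0.01780) S
|Y| = 0.01966 S → |Z| = 1/|Y| = 50.87 Ω, ∠Z = −∠Y = 64.92°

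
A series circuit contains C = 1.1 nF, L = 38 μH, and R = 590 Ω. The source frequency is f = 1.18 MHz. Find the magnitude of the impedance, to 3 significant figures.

611 Ω

ω = 2πf = 7.414e+06 rad/s
X_L = ωL = 282 Ω
X_C = 1/(ωC) = 123 Ω
Net reactance X = X_L − X_C = 159 Ω
Z = 590 + j159 Ω
|Z| = √(590² + 159²) = 611 Ω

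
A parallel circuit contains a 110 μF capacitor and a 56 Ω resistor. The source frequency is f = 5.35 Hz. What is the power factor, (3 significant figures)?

0.979

ω = 2πf = 33.62 rad/s
X_C = 1/(ωC) = 270 Ω
Parallel: admittances add. Y = 1/R + jωC
Y = (0.0179 + j0.00370) S
|Y| = 0.0182 S → |Z| = 1/|Y| = 54.8 Ω, ∠Z = −∠Y = -11.7°
cos φ = cos(-11.7°) = 0.979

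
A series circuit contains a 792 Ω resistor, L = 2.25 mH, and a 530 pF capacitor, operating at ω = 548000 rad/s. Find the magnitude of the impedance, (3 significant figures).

2350 Ω

X_L = ωL = 1230 Ω
X_C = 1/(ωC) = 3440 Ω
Net reactance X = X_L − X_C = -2210 Ω
Z = 792 − j2210 Ω
|Z| = √(792² + 2210²) = 2350 Ω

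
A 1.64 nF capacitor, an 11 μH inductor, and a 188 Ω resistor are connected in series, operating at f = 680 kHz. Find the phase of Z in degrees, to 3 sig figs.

ω = 2πf = 4.273e+06 rad/s
X_L = ωL = 47.0 Ω
X_C = 1/(ωC) = 143 Ω
Net reactance X = X_L − X_C = -95.7 Ω
Z = 188 − j95.7 Ω
|Z| = √(188² + 95.7²) = 211 Ω
∠Z = arctan(-95.7/188) = -27.0°

-27.0°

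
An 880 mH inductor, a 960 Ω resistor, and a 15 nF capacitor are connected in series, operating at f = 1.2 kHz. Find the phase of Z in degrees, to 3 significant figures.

ω = 2πf = 7540 rad/s
X_L = ωL = 6640 Ω
X_C = 1/(ωC) = 8840 Ω
Net reactance X = X_L − X_C = -2210 Ω
Z = 960 − j2210 Ω
|Z| = √(960² + 2210²) = 2410 Ω
∠Z = arctan(-2210/960) = -66.5°

-66.5°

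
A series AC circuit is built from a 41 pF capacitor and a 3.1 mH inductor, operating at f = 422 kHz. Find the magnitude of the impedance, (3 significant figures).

ω = 2πf = 2.652e+06 rad/s
X_L = ωL = 8220 Ω
X_C = 1/(ωC) = 9200 Ω
Net reactance X = X_L − X_C = -979 Ω
Z = − j979 Ω
|Z| = √(0² + 979²) = 979 Ω

979 Ω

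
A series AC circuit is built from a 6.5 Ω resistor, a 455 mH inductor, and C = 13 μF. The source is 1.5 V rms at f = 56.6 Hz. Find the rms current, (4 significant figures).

ω = 2πf = 355.6 rad/s
X_L = ωL = 161.8 Ω
X_C = 1/(ωC) = 216.3 Ω
Net reactance X = X_L − X_C = -54.49 Ω
Z = 6.500 − j54.49 Ω
|Z| = √(6.500² + 54.49²) = 54.88 Ω
I = V/|Z| = 1.5/54.88 = 27.33 mA

27.33 mA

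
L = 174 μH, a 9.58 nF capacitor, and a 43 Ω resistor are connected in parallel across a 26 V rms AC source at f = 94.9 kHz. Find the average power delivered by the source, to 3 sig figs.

ω = 2πf = 596300 rad/s
X_L = ωL = 104 Ω
X_C = 1/(ωC) = 175 Ω
Parallel: admittances add. Y = 1/R + 1/(jωL) + jωC
Y = (0.0233 − j0.00393) S
|Y| = 0.0236 S → |Z| = 1/|Y| = 42.4 Ω, ∠Z = −∠Y = 9.58°
I = V/|Z| = 613 mA
P = VI cos φ = 26 × 0.613 × cos(9.58°) = 15.7 W

15.7 W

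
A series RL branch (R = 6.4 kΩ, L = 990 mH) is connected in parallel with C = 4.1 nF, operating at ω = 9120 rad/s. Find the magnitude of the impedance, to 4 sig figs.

X_L = ωL = 9029 Ω
X_C = 1/(ωC) = 26740 Ω
Branch 1 (R+jX_L): Z₁ = 6400 + j9029 Ω, |Z₁| = 11070 Ω
Branch 2 (−jX_C): Z₂ = −j26740 Ω
Parallel: Z = Z₁Z₂/(Z₁+Z₂), |Z| = 15710 Ω, ∠Z = 34.81°

15710 Ω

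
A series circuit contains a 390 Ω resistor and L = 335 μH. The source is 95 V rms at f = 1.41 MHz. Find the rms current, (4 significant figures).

ω = 2πf = 8.859e+06 rad/s
X_L = ωL = 2968 Ω
Z = 390.0 + j2968 Ω
|Z| = √(390.0² + 2968²) = 2993 Ω
I = V/|Z| = 95/2993 = 31.74 mA

31.74 mA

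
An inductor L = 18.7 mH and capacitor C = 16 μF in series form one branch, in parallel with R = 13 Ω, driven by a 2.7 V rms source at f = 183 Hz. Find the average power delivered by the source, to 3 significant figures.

561 mW

ω = 2πf = 1150 rad/s
X_L = ωL = 21.5 Ω
X_C = 1/(ωC) = 54.4 Ω
Branch 1: Z₁ = R = 13.0 Ω
Branch 2 (series LC): Z₂ = j(X_L − X_C) = −j32.9 Ω
Parallel: Z = Z₁Z₂/(Z₁+Z₂), |Z| = 12.1 Ω, ∠Z = -21.6°
I = V/|Z| = 223 mA
P = VI cos φ = 2.7 × 0.223 × cos(-21.6°) = 561 mW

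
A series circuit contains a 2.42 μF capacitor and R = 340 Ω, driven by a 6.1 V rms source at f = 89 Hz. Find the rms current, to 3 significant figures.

ω = 2πf = 559.2 rad/s
X_C = 1/(ωC) = 739 Ω
Z = 340 − j739 Ω
|Z| = √(340² + 739²) = 813 Ω
I = V/|Z| = 6.1/813 = 7.50 mA

7.50 mA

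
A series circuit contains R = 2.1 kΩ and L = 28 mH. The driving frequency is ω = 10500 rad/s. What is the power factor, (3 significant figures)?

X_L = ωL = 294 Ω
Z = 2100 + j294 Ω
|Z| = √(2100² + 294²) = 2120 Ω
∠Z = arctan(294/2100) = 7.97°
cos φ = cos(7.97°) = 0.990

0.990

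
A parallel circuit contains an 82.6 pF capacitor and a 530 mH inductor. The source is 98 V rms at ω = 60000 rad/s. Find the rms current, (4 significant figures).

2.596 mA

X_L = ωL = 31800 Ω
X_C = 1/(ωC) = 201800 Ω
Parallel: admittances add. Y = 1/(jωL) + jωC
Y = (0 − j2.649e-05) S
|Y| = 2.649e-05 S → |Z| = 1/|Y| = 37750 Ω, ∠Z = −∠Y = 90.00°
I = V/|Z| = 98/37750 = 2.596 mA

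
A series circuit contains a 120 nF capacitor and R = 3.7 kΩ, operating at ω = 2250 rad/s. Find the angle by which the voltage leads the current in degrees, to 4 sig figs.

-45.03°

X_C = 1/(ωC) = 3704 Ω
Z = 3700 − j3704 Ω
|Z| = √(3700² + 3704²) = 5235 Ω
∠Z = arctan(-3704/3700) = -45.03°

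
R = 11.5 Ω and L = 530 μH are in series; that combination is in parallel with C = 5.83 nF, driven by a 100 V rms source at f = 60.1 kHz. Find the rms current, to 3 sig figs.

ω = 2πf = 377600 rad/s
X_L = ωL = 200 Ω
X_C = 1/(ωC) = 454 Ω
Branch 1 (R+jX_L): Z₁ = 11.5 + j200 Ω, |Z₁| = 200 Ω
Branch 2 (−jX_C): Z₂ = −j454 Ω
Parallel: Z = Z₁Z₂/(Z₁+Z₂), |Z| = 358 Ω, ∠Z = 84.1°
I = V/|Z| = 100/358 = 279 mA

279 mA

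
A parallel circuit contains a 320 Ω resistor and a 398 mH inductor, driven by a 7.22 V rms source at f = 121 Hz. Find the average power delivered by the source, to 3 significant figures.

ω = 2πf = 760.3 rad/s
X_L = ωL = 303 Ω
Parallel: admittances add. Y = 1/R + 1/(jωL)
Y = (0.00313 − j0.00330) S
|Y| = 0.00455 S → |Z| = 1/|Y| = 220 Ω, ∠Z = −∠Y = 46.6°
I = V/|Z| = 32.8 mA
P = VI cos φ = 7.22 × 0.0328 × cos(46.6°) = 163 mW

163 mW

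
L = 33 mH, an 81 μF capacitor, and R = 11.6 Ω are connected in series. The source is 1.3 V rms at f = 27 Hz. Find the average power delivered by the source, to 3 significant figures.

4.22 mW

ω = 2πf = 169.6 rad/s
X_L = ωL = 5.60 Ω
X_C = 1/(ωC) = 72.8 Ω
Net reactance X = X_L − X_C = -67.2 Ω
Z = 11.6 − j67.2 Ω
|Z| = √(11.6² + 67.2²) = 68.2 Ω
∠Z = arctan(-67.2/11.6) = -80.2°
I = V/|Z| = 19.1 mA
P = VI cos φ = 1.3 × 0.0191 × cos(-80.2°) = 4.22 mW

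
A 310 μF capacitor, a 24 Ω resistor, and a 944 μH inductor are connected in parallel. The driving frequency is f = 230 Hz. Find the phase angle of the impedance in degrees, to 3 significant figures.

ω = 2πf = 1445 rad/s
X_L = ωL = 1.36 Ω
X_C = 1/(ωC) = 2.23 Ω
Parallel: admittances add. Y = 1/R + 1/(jωL) + jωC
Y = (0.0417 − j0.285) S
|Y| = 0.288 S → |Z| = 1/|Y| = 3.47 Ω, ∠Z = −∠Y = 81.7°

81.7°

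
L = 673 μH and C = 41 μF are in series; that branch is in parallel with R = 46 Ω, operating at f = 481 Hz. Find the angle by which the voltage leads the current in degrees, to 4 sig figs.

-82.52°

ω = 2πf = 3022 rad/s
X_L = ωL = 2.034 Ω
X_C = 1/(ωC) = 8.070 Ω
Branch 1: Z₁ = R = 46.00 Ω
Branch 2 (series LC): Z₂ = j(X_L − X_C) = −j6.036 Ω
Parallel: Z = Z₁Z₂/(Z₁+Z₂), |Z| = 5.985 Ω, ∠Z = -82.52°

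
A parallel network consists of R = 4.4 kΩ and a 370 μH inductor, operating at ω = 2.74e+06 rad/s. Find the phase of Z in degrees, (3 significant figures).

77.0°

X_L = ωL = 1010 Ω
Parallel: admittances add. Y = 1/R + 1/(jωL)
Y = (0.000227 − j0.000986) S
|Y| = 0.00101 S → |Z| = 1/|Y| = 988 Ω, ∠Z = −∠Y = 77.0°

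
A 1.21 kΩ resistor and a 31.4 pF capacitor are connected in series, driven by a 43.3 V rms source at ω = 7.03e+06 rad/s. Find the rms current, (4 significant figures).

X_C = 1/(ωC) = 4530 Ω
Z = 1210 − j4530 Ω
|Z| = √(1210² + 4530²) = 4689 Ω
I = V/|Z| = 43.3/4689 = 9.234 mA

9.234 mA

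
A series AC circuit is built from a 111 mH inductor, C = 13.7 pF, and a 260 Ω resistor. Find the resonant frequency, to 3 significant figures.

129 kHz

ω₀ = 1/√(LC) = 1/√(0.111 × 1.37e-11) = 810900 rad/s
f₀ = ω₀/(2π) = 129 kHz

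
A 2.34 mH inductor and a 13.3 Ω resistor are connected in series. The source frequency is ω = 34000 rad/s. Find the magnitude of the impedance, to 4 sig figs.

X_L = ωL = 79.56 Ω
Z = 13.30 + j79.56 Ω
|Z| = √(13.30² + 79.56²) = 80.66 Ω

80.66 Ω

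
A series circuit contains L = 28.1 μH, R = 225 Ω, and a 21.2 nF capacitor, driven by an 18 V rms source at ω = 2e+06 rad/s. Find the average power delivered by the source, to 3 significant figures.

X_L = ωL = 56.2 Ω
X_C = 1/(ωC) = 23.6 Ω
Net reactance X = X_L − X_C = 32.6 Ω
Z = 225 + j32.6 Ω
|Z| = √(225² + 32.6²) = 227 Ω
∠Z = arctan(32.6/225) = 8.25°
I = V/|Z| = 79.2 mA
P = VI cos φ = 18 × 0.0792 × cos(8.25°) = 1.41 W

1.41 W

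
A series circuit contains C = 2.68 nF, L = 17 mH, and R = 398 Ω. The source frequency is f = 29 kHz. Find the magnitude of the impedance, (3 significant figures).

ω = 2πf = 182200 rad/s
X_L = ωL = 3100 Ω
X_C = 1/(ωC) = 2050 Ω
Net reactance X = X_L − X_C = 1050 Ω
Z = 398 + j1050 Ω
|Z| = √(398² + 1050²) = 1120 Ω

1120 Ω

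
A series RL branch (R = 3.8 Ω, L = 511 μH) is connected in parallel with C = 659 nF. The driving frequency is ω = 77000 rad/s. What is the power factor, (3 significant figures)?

0.0947

X_L = ωL = 39.3 Ω
X_C = 1/(ωC) = 19.7 Ω
Branch 1 (R+jX_L): Z₁ = 3.80 + j39.3 Ω, |Z₁| = 39.5 Ω
Branch 2 (−jX_C): Z₂ = −j19.7 Ω
Parallel: Z = Z₁Z₂/(Z₁+Z₂), |Z| = 38.9 Ω, ∠Z = -84.6°
cos φ = cos(-84.6°) = 0.0947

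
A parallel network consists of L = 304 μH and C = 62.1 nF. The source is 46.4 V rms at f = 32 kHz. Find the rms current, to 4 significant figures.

179.8 mA

ω = 2πf = 201100 rad/s
X_L = ωL = 61.12 Ω
X_C = 1/(ωC) = 80.09 Ω
Parallel: admittances add. Y = 1/(jωL) + jωC
Y = (0 − j0.003875) S
|Y| = 0.003875 S → |Z| = 1/|Y| = 258.1 Ω, ∠Z = −∠Y = 90.00°
I = V/|Z| = 46.4/258.1 = 179.8 mA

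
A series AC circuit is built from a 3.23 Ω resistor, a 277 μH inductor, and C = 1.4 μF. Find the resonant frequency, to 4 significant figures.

ω₀ = 1/√(LC) = 1/√(0.000277 × 1.4e-06) = 50780 rad/s
f₀ = ω₀/(2π) = 8.082 kHz

8.082 kHz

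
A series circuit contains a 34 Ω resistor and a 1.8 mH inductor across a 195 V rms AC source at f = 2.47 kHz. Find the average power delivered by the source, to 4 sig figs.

667.7 W

ω = 2πf = 15520 rad/s
X_L = ωL = 27.94 Ω
Z = 34.00 + j27.94 Ω
|Z| = √(34.00² + 27.94²) = 44.00 Ω
∠Z = arctan(27.94/34.00) = 39.41°
I = V/|Z| = 4.431 A
P = VI cos φ = 195 × 4.431 × cos(39.41°) = 667.7 W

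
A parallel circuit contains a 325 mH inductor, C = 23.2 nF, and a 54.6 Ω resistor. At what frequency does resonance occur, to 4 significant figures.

ω₀ = 1/√(LC) = 1/√(0.325 × 2.32e-08) = 11520 rad/s
f₀ = ω₀/(2π) = 1.833 kHz

1.833 kHz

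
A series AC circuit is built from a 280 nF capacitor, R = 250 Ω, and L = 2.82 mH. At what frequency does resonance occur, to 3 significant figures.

5.66 kHz

ω₀ = 1/√(LC) = 1/√(0.00282 × 2.8e-07) = 35590 rad/s
f₀ = ω₀/(2π) = 5.66 kHz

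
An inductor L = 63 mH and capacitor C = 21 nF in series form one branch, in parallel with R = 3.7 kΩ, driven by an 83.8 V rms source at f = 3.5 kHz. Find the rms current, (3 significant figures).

ω = 2πf = 21990 rad/s
X_L = ωL = 1390 Ω
X_C = 1/(ωC) = 2170 Ω
Branch 1: Z₁ = R = 3700 Ω
Branch 2 (series LC): Z₂ = j(X_L − X_C) = −j780 Ω
Parallel: Z = Z₁Z₂/(Z₁+Z₂), |Z| = 763 Ω, ∠Z = -78.1°
I = V/|Z| = 83.8/763 = 110 mA

110 mA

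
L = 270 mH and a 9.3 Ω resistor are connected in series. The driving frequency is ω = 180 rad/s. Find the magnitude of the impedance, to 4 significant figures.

X_L = ωL = 48.60 Ω
Z = 9.300 + j48.60 Ω
|Z| = √(9.300² + 48.60²) = 49.48 Ω

49.48 Ω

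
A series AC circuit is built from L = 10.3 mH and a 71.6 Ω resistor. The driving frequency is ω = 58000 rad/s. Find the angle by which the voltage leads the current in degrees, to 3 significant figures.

X_L = ωL = 597 Ω
Z = 71.6 + j597 Ω
|Z| = √(71.6² + 597²) = 602 Ω
∠Z = arctan(597/71.6) = 83.2°

83.2°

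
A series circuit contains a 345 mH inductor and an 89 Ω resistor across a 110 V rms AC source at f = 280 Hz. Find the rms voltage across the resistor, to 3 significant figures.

ω = 2πf = 1759 rad/s
X_L = ωL = 607 Ω
Z = 89.0 + j607 Ω
|Z| = √(89.0² + 607²) = 613 Ω
I = V/|Z| = 179 mA
V_R = I·|Z_R| = 0.179 × 89.0 = 16.0 V

16.0 V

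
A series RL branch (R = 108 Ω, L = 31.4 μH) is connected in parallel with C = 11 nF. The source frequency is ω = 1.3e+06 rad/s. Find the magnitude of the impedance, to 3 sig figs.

X_L = ωL = 40.8 Ω
X_C = 1/(ωC) = 69.9 Ω
Branch 1 (R+jX_L): Z₁ = 108 + j40.8 Ω, |Z₁| = 115 Ω
Branch 2 (−jX_C): Z₂ = −j69.9 Ω
Parallel: Z = Z₁Z₂/(Z₁+Z₂), |Z| = 72.2 Ω, ∠Z = -54.2°

72.2 Ω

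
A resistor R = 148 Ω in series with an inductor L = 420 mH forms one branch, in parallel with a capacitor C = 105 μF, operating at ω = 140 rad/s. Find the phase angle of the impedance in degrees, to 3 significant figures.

-64.8°

X_L = ωL = 58.8 Ω
X_C = 1/(ωC) = 68.0 Ω
Branch 1 (R+jX_L): Z₁ = 148 + j58.8 Ω, |Z₁| = 159 Ω
Branch 2 (−jX_C): Z₂ = −j68.0 Ω
Parallel: Z = Z₁Z₂/(Z₁+Z₂), |Z| = 73.1 Ω, ∠Z = -64.8°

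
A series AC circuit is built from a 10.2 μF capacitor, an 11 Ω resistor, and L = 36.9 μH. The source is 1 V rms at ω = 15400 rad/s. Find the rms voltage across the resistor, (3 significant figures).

0.885 V

X_L = ωL = 0.568 Ω
X_C = 1/(ωC) = 6.37 Ω
Net reactance X = X_L − X_C = -5.80 Ω
Z = 11.0 − j5.80 Ω
|Z| = √(11.0² + 5.80²) = 12.4 Ω
I = V/|Z| = 80.4 mA
V_R = I·|Z_R| = 0.0804 × 11.0 = 0.885 V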